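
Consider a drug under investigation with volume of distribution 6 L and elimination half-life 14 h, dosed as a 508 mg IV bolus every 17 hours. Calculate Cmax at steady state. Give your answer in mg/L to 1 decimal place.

148.8 mg/L

Over one 17-h interval, 17/14 ≈ 1.2143 half-lives elapse, leaving f ≈ 0.4310 of each dose.
At steady state, accumulation factor R = 1/(1 − e^(−kτ)) ≈ 1.7575.
Each bolus raises the concentration by D/Vd = 508/6 ≈ 84.667 mg/L.
Steady-state peak Cmax,ss = C₀·R ≈ 84.667 × 1.7575 ≈ 148.802 mg/L.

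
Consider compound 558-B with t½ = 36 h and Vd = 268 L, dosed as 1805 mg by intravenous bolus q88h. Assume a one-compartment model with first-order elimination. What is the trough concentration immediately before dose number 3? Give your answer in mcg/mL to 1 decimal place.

f = (1/2)^(τ/t½) = (1/2)^(88/36) ≈ 0.1837.
C₀ = D/Vd = 1805/268 ≈ 6.735 mcg/mL.
Before the 3rd dose, 2 doses have been given. Superposition: Cmin = C₀·(f + f²).
≈ 6.735 × (0.1837 + 0.0337) ≈ 6.735 × 0.2174 ≈ 1.464 mcg/mL.

1.5 mcg/mL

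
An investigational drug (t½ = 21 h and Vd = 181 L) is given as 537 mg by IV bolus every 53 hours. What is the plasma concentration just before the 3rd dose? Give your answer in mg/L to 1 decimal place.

f = (1/2)^(τ/t½) = (1/2)^(53/21) ≈ 0.1739.
C₀ = D/Vd = 537/181 ≈ 2.967 mg/L.
Before the 3rd dose, 2 doses have been given. Superposition: Cmin = C₀·(f + f²).
≈ 2.967 × (0.1739 + 0.0302) ≈ 2.967 × 0.2041 ≈ 0.606 mg/L.

0.6 mg/L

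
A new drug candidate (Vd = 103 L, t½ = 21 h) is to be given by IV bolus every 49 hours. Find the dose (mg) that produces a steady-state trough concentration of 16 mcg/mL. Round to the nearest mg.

6657 mg

τ/t½ = 49/21 ≈ 2.3333, so f = (1/2)^(49/21) ≈ 0.198425.
Cmin,ss = (D/Vd)·f/(1−f), so D = Cmin,ss·Vd·(1−f)/f.
D = 16 × 103 × (1−f)/f ≈ 16 × 103 × 4.03969 ≈ 6657.41 mg.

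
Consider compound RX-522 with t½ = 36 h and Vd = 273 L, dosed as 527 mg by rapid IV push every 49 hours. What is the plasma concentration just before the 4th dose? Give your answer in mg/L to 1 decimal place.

f = (1/2)^(τ/t½) = (1/2)^(49/36) ≈ 0.3893.
C₀ = D/Vd = 527/273 ≈ 1.930 mg/L.
Before the 4th dose, 3 doses have been given. Superposition: Cmin = C₀·(f + f² + … + f^3).
≈ 1.930 × (0.3893 + 0.1516 + 0.0590) ≈ 1.930 × 0.5999 ≈ 1.158 mg/L.

1.2 mg/L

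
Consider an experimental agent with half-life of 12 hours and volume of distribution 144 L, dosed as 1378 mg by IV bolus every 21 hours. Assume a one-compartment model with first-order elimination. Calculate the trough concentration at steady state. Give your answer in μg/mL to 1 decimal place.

Over one 21-h interval, 21/12 ≈ 1.75 half-lives elapse, leaving f ≈ 0.2973 of each dose.
Accumulation ratio R = 1/(1 − f) ≈ 1/0.7027 ≈ 1.4231.
Each bolus raises the concentration by D/Vd = 1378/144 ≈ 9.569 μg/mL.
Steady-state peak Cmax,ss = C₀·R ≈ 9.569 × 1.4231 ≈ 13.618 μg/mL.
Steady-state trough Cmin,ss = Cmax,ss·f ≈ 13.618 × 0.2973 ≈ 4.049 μg/mL.

4.0 μg/mL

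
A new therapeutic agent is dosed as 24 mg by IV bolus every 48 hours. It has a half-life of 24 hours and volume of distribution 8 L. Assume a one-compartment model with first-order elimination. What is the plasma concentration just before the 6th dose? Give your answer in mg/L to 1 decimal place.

1.0 mg/L

f = (1/2)^(τ/t½) = (1/2)^(48/24) ≈ 0.2500.
C₀ = D/Vd = 24/8 ≈ 3.000 mg/L.
Before the 6th dose, 5 doses have been given. Superposition: Cmin = C₀·(f + f² + … + f^5).
≈ 3.000 × (0.2500 + 0.0625 + 0.0156 + 0.0039 + 0.0010) ≈ 3.000 × 0.3330 ≈ 0.999 mg/L.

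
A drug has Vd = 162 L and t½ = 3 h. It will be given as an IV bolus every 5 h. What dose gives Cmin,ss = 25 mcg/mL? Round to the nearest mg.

τ/t½ = 5/3 ≈ 1.6667, so f = (1/2)^(5/3) ≈ 0.314980.
Cmin,ss = (D/Vd)·f/(1−f), so D = Cmin,ss·Vd·(1−f)/f.
D = 25 × 162 × (1−f)/f ≈ 25 × 162 × 2.17480 ≈ 8807.94 mg.

8808 mg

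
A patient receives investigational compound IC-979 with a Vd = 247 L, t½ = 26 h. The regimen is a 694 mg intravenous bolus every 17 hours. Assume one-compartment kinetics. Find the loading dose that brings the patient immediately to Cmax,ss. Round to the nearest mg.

f = (1/2)^(17/26) ≈ 0.635584; accumulation ratio R = 1/(1−f) ≈ 2.74412.
Loading dose to hit Cmax,ss on first dose: D_load = D_maint·R ≈ 694 × 2.74412 ≈ 1904.42 mg.

1904 mg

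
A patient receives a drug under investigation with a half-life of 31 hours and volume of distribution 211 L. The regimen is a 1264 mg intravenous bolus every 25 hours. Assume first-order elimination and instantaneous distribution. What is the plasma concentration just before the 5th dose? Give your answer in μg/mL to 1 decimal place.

f = (1/2)^(τ/t½) = (1/2)^(25/31) ≈ 0.5718.
C₀ = D/Vd = 1264/211 ≈ 5.991 μg/mL.
Before the 5th dose, 4 doses have been given. Superposition: Cmin = C₀·(f + f² + … + f^4).
≈ 5.991 × (0.5718 + 0.3270 + 0.1870 + 0.1069) ≈ 5.991 × 1.1927 ≈ 7.145 μg/mL.

7.1 μg/mL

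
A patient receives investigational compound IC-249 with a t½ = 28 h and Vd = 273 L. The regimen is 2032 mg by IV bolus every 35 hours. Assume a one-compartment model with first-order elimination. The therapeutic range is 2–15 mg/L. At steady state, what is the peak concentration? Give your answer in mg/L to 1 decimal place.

Over one 35-h interval, 35/28 ≈ 1.25 half-lives elapse, leaving f ≈ 0.4204 of each dose.
At steady state, accumulation factor R = 1/(1 − e^(−kτ)) ≈ 1.7253.
Single-dose peak C₀ = D/Vd = 2032/273 ≈ 7.443 mg/L.
Steady-state peak Cmax,ss = C₀·R ≈ 7.443 × 1.7253 ≈ 12.841 mg/L.
Peak 12.8 mg/L vs MTC 15 mg/L: below toxic threshold.

12.8 mg/L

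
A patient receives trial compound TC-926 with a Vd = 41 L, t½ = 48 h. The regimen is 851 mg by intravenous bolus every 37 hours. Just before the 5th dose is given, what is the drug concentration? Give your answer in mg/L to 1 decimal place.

25.9 mg/L

f = (1/2)^(τ/t½) = (1/2)^(37/48) ≈ 0.5861.
C₀ = D/Vd = 851/41 ≈ 20.756 mg/L.
Before the 5th dose, 4 doses have been given. Superposition: Cmin = C₀·(f + f² + … + f^4).
≈ 20.756 × (0.5861 + 0.3435 + 0.2013 + 0.1180) ≈ 20.756 × 1.2489 ≈ 25.922 mg/L.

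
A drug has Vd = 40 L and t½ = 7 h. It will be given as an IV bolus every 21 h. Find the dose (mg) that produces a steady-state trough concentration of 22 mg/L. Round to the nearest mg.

τ/t½ = 21/7 ≈ 3, so f = (1/2)^(21/7) ≈ 0.125000.
Cmin,ss = (D/Vd)·f/(1−f), so D = Cmin,ss·Vd·(1−f)/f.
D = 22 × 40 × (1−f)/f ≈ 22 × 40 × 7.00000 ≈ 6160.00 mg.

6160 mg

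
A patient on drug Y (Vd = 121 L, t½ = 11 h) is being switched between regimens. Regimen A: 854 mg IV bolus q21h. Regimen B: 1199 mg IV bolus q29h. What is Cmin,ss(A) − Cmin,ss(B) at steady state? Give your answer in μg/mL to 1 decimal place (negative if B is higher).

0.7 μg/mL

Regimen A: f = (1/2)^(21/11) ≈ 0.2663; Cmin,ss = (854/121)·f/(1−f) ≈ 2.562 μg/mL.
Regimen B: f = (1/2)^(29/11) ≈ 0.1608; Cmin,ss = (1199/121)·f/(1−f) ≈ 1.899 μg/mL.
Difference ≈ 2.562 − 1.899 ≈ 0.663 μg/mL.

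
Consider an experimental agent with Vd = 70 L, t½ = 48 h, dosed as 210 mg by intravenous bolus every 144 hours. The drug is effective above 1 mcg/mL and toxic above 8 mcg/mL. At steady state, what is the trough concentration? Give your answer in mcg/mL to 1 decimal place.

The dosing interval is 3 half-lives, so f = 2^(−3) = 0.125.
At steady state, R = 1/(1 − 0.125) = 8/7.
Single-dose peak C₀ = D/Vd = 210/70 = 3 mcg/mL.
Steady-state peak Cmax,ss = C₀·R = 3 × 8/7 ≈ 3.429 mcg/mL.
Steady-state trough Cmin,ss = Cmax,ss·f ≈ 3.429 × 0.125 ≈ 0.429 mcg/mL.
Trough 0.4 mcg/mL vs MEC 1 mcg/mL: subtherapeutic.

0.4 mcg/mL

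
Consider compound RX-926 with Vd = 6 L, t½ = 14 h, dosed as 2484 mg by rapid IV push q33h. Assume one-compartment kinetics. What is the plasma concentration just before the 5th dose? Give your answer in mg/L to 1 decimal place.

100.3 mg/L

f = (1/2)^(τ/t½) = (1/2)^(33/14) ≈ 0.1952.
C₀ = D/Vd = 2484/6 ≈ 414.000 mg/L.
Before the 5th dose, 4 doses have been given. Superposition: Cmin = C₀·(f + f² + … + f^4).
≈ 414.000 × (0.1952 + 0.0381 + 0.0074 + 0.0015) ≈ 414.000 × 0.2422 ≈ 100.271 mg/L.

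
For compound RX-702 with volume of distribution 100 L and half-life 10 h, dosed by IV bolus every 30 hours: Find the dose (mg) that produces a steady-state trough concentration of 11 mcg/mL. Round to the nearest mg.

τ/t½ = 30/10 ≈ 3, so f = (1/2)^(30/10) ≈ 0.125000.
Cmin,ss = (D/Vd)·f/(1−f), so D = Cmin,ss·Vd·(1−f)/f.
D = 11 × 100 × (1−f)/f ≈ 11 × 100 × 7.00000 ≈ 7700.00 mg.

7700 mg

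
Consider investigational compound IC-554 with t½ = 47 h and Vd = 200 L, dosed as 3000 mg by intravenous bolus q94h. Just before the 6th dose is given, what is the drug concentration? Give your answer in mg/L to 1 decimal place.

5.0 mg/L

f = (1/2)^(τ/t½) = (1/2)^(94/47) ≈ 0.2500.
C₀ = D/Vd = 3000/200 ≈ 15.000 mg/L.
Before the 6th dose, 5 doses have been given. Superposition: Cmin = C₀·(f + f² + … + f^5).
≈ 15.000 × (0.2500 + 0.0625 + 0.0156 + 0.0039 + 0.0010) ≈ 15.000 × 0.3330 ≈ 4.995 mg/L.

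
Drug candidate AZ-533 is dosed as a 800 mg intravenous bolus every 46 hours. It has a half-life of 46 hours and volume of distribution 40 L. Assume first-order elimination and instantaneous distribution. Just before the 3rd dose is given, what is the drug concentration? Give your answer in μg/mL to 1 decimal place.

f = (1/2)^(τ/t½) = (1/2)^(46/46) ≈ 0.5000.
C₀ = D/Vd = 800/40 ≈ 20.000 μg/mL.
Before the 3rd dose, 2 doses have been given. Superposition: Cmin = C₀·(f + f²).
≈ 20.000 × (0.5000 + 0.2500) ≈ 20.000 × 0.7500 ≈ 15.000 μg/mL.

15.0 μg/mL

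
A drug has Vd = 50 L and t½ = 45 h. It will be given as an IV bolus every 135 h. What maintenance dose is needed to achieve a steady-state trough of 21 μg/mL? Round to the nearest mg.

τ/t½ = 135/45 ≈ 3, so f = (1/2)^(135/45) ≈ 0.125000.
Cmin,ss = (D/Vd)·f/(1−f), so D = Cmin,ss·Vd·(1−f)/f.
D = 21 × 50 × (1−f)/f ≈ 21 × 50 × 7.00000 ≈ 7350.00 mg.

7350 mg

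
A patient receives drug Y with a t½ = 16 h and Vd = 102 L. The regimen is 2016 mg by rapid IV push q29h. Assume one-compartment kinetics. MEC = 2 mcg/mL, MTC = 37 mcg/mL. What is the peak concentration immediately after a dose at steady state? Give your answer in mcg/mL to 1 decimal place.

τ/t½ = 29/16 ≈ 1.8125, so fraction remaining f = (1/2)^(29/16) ≈ 0.2847.
Accumulation ratio R = 1/(1 − f) ≈ 1/0.7153 ≈ 1.3980.
Each bolus raises the concentration by D/Vd = 2016/102 ≈ 19.765 mcg/mL.
Steady-state peak Cmax,ss = C₀·R ≈ 19.765 × 1.3980 ≈ 27.631 mcg/mL.
Peak 27.6 mcg/mL vs MTC 37 mcg/mL: below toxic threshold.

27.6 mcg/mL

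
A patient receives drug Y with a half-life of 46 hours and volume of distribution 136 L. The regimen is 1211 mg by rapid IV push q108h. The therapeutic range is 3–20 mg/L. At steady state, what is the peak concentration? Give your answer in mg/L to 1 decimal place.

11.1 mg/L

Over one 108-h interval, 108/46 ≈ 2.3478 half-lives elapse, leaving f ≈ 0.1964 of each dose.
Accumulation ratio R = 1/(1 − f) ≈ 1/0.8036 ≈ 1.2444.
Single-dose peak C₀ = D/Vd = 1211/136 ≈ 8.904 mg/L.
Steady-state peak Cmax,ss = C₀·R ≈ 8.904 × 1.2444 ≈ 11.080 mg/L.
Peak 11.1 mg/L vs MTC 20 mg/L: below toxic threshold.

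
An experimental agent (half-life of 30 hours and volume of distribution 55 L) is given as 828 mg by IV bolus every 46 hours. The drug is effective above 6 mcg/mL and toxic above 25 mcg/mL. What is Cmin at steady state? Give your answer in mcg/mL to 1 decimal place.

Over one 46-h interval, 46/30 ≈ 1.5333 half-lives elapse, leaving f ≈ 0.3455 of each dose.
Accumulation ratio R = 1/(1 − f) ≈ 1/0.6545 ≈ 1.5279.
Single-dose peak C₀ = D/Vd = 828/55 ≈ 15.055 mcg/mL.
Steady-state peak Cmax,ss = C₀·R ≈ 15.055 × 1.5279 ≈ 23.003 mcg/mL.
One interval later, Cmin,ss = Cmax,ss·e^(−kτ) ≈ 23.003 × 0.3455 ≈ 7.948 mcg/mL.
Trough 7.9 mcg/mL vs MEC 6 mcg/mL: adequate.

7.9 mcg/mL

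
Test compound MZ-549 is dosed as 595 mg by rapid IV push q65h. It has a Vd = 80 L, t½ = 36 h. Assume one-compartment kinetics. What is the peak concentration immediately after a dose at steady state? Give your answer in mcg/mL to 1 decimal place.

10.4 mcg/mL

Over one 65-h interval, 65/36 ≈ 1.8056 half-lives elapse, leaving f ≈ 0.2861 of each dose.
Accumulation ratio R = 1/(1 − f) ≈ 1/0.7139 ≈ 1.4008.
Single-dose peak C₀ = D/Vd = 595/80 ≈ 7.438 mcg/mL.
Cmax,ss = C₀/(1 − f) ≈ 7.438/0.7139 ≈ 10.419 mcg/mL.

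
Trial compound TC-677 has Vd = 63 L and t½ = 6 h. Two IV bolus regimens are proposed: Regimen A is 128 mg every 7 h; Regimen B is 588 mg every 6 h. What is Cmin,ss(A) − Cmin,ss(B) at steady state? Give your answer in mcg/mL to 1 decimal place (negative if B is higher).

-7.7 mcg/mL

Regimen A: f = (1/2)^(7/6) ≈ 0.4454; Cmin,ss = (128/63)·f/(1−f) ≈ 1.632 mcg/mL.
Regimen B: f = (1/2)^(6/6) ≈ 0.5000; Cmin,ss = (588/63)·f/(1−f) ≈ 9.333 mcg/mL.
Difference ≈ 1.632 − 9.333 ≈ -7.701 mcg/mL.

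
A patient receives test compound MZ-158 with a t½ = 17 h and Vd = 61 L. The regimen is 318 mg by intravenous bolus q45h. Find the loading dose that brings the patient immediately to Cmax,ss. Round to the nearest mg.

f = (1/2)^(45/17) ≈ 0.159645; accumulation ratio R = 1/(1−f) ≈ 1.18997.
Loading dose to hit Cmax,ss on first dose: D_load = D_maint·R ≈ 318 × 1.18997 ≈ 378.41 mg.

378 mg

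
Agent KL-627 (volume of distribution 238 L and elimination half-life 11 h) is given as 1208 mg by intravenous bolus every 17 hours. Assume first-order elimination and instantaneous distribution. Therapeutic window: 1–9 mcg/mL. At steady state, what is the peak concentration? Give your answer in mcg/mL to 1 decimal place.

7.7 mcg/mL

k = ln2/t½ = ln2/11 ≈ 0.063013 h⁻¹; fraction remaining f = e^(−kτ) = e^(−0.063013×17) ≈ 0.3426.
Accumulation ratio R = 1/(1 − f) ≈ 1/0.6574 ≈ 1.5211.
Each bolus raises the concentration by D/Vd = 1208/238 ≈ 5.076 mcg/mL.
Steady-state peak Cmax,ss = C₀·R ≈ 5.076 × 1.5211 ≈ 7.721 mcg/mL.
Peak 7.7 mcg/mL vs MTC 9 mcg/mL: below toxic threshold.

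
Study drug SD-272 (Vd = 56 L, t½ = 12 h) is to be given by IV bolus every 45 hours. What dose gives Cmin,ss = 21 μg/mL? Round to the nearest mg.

14646 mg

τ/t½ = 45/12 ≈ 3.75, so f = (1/2)^(45/12) ≈ 0.074325.
Cmin,ss = (D/Vd)·f/(1−f), so D = Cmin,ss·Vd·(1−f)/f.
D = 21 × 56 × (1−f)/f ≈ 21 × 56 × 12.45442 ≈ 14646.40 mg.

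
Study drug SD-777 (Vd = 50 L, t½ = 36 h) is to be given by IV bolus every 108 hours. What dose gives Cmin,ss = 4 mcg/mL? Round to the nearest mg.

τ/t½ = 108/36 ≈ 3, so f = (1/2)^(108/36) ≈ 0.125000.
Cmin,ss = (D/Vd)·f/(1−f), so D = Cmin,ss·Vd·(1−f)/f.
D = 4 × 50 × (1−f)/f ≈ 4 × 50 × 7.00000 ≈ 1400.00 mg.

1400 mg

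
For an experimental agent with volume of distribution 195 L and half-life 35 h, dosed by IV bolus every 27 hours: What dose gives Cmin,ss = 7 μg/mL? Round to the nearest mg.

τ/t½ = 27/35 ≈ 0.77143, so f = (1/2)^(27/35) ≈ 0.585837.
Cmin,ss = (D/Vd)·f/(1−f), so D = Cmin,ss·Vd·(1−f)/f.
D = 7 × 195 × (1−f)/f ≈ 7 × 195 × 0.70696 ≈ 965.00 mg.

965 mg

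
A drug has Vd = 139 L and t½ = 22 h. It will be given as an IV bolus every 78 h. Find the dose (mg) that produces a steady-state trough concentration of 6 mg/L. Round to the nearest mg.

τ/t½ = 78/22 ≈ 3.5455, so f = (1/2)^(78/22) ≈ 0.085647.
Cmin,ss = (D/Vd)·f/(1−f), so D = Cmin,ss·Vd·(1−f)/f.
D = 6 × 139 × (1−f)/f ≈ 6 × 139 × 10.67583 ≈ 8903.64 mg.

8904 mg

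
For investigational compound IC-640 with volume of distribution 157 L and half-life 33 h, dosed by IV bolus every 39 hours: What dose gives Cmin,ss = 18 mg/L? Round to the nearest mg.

3585 mg

τ/t½ = 39/33 ≈ 1.1818, so f = (1/2)^(39/33) ≈ 0.440796.
Cmin,ss = (D/Vd)·f/(1−f), so D = Cmin,ss·Vd·(1−f)/f.
D = 18 × 157 × (1−f)/f ≈ 18 × 157 × 1.26862 ≈ 3585.12 mg.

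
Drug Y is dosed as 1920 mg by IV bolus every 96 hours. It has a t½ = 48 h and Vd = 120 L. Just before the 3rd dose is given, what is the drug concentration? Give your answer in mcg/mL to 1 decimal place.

f = (1/2)^(τ/t½) = (1/2)^(96/48) ≈ 0.2500.
C₀ = D/Vd = 1920/120 ≈ 16.000 mcg/mL.
Before the 3rd dose, 2 doses have been given. Superposition: Cmin = C₀·(f + f²).
≈ 16.000 × (0.2500 + 0.0625) ≈ 16.000 × 0.3125 ≈ 5.000 mcg/mL.

5.0 mcg/mL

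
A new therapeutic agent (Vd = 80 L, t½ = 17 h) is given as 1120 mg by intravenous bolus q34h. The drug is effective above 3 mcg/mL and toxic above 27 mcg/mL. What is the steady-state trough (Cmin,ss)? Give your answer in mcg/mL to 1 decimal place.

τ = 34 h = 2 half-lives, so f = (1/2)^2 = 0.25.
Accumulation ratio R = 1/(1 − f) = 1/0.75 = 4/3.
Single-dose peak C₀ = D/Vd = 1120/80 = 14 mcg/mL.
Steady-state peak Cmax,ss = C₀·R = 14 × 4/3 ≈ 18.667 mcg/mL.
Steady-state trough Cmin,ss = Cmax,ss·f ≈ 18.667 × 0.25 ≈ 4.667 mcg/mL.
Trough 4.7 mcg/mL vs MEC 3 mcg/mL: adequate.

4.7 mcg/mL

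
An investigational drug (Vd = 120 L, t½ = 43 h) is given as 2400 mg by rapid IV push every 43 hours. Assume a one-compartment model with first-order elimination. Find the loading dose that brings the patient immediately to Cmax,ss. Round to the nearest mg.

4800 mg

f = (1/2)^(43/43) ≈ 0.500000; accumulation ratio R = 1/(1−f) ≈ 2.00000.
Loading dose to hit Cmax,ss on first dose: D_load = D_maint·R ≈ 2400 × 2.00000 ≈ 4800.00 mg.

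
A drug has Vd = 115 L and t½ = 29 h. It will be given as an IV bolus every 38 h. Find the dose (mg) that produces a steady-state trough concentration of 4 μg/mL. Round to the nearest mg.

τ/t½ = 38/29 ≈ 1.3103, so f = (1/2)^(38/29) ≈ 0.403224.
Cmin,ss = (D/Vd)·f/(1−f), so D = Cmin,ss·Vd·(1−f)/f.
D = 4 × 115 × (1−f)/f ≈ 4 × 115 × 1.48001 ≈ 680.80 mg.

681 mg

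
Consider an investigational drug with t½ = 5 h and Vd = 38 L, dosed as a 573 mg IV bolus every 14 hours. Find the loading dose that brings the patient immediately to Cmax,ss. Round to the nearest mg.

f = (1/2)^(14/5) ≈ 0.143587; accumulation ratio R = 1/(1−f) ≈ 1.16766.
Loading dose to hit Cmax,ss on first dose: D_load = D_maint·R ≈ 573 × 1.16766 ≈ 669.07 mg.

669 mg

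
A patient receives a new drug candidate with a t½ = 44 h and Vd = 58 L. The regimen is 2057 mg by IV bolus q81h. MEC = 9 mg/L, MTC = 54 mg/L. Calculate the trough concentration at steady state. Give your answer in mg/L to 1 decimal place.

13.7 mg/L

τ/t½ = 81/44 ≈ 1.8409, so fraction remaining f = (1/2)^(81/44) ≈ 0.2791.
Single-dose peak C₀ = D/Vd = 2057/58 ≈ 35.466 mg/L.
Steady-state trough Cmin,ss = C₀·f/(1−f) ≈ 35.466 × 0.2791/0.7209 ≈ 13.731 mg/L.
Trough 13.7 mg/L vs MEC 9 mg/L: adequate.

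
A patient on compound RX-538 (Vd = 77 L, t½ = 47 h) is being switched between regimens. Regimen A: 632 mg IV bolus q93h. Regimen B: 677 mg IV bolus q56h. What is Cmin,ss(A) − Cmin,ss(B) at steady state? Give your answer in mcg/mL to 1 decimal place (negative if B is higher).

Regimen A: f = (1/2)^(93/47) ≈ 0.2537; Cmin,ss = (632/77)·f/(1−f) ≈ 2.790 mcg/mL.
Regimen B: f = (1/2)^(56/47) ≈ 0.4379; Cmin,ss = (677/77)·f/(1−f) ≈ 6.850 mcg/mL.
Difference ≈ 2.790 − 6.850 ≈ -4.060 mcg/mL.

-4.1 mcg/mL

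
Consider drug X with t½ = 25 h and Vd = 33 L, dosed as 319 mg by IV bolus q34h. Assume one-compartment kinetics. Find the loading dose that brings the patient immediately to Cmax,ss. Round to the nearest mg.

f = (1/2)^(34/25) ≈ 0.389582; accumulation ratio R = 1/(1−f) ≈ 1.63822.
Loading dose to hit Cmax,ss on first dose: D_load = D_maint·R ≈ 319 × 1.63822 ≈ 522.59 mg.

523 mg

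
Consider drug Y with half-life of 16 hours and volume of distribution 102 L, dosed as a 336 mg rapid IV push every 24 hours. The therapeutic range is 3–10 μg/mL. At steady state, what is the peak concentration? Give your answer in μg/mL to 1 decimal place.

τ/t½ = 24/16 ≈ 1.5, so fraction remaining f = (1/2)^(24/16) ≈ 0.3536.
At steady state, accumulation factor R = 1/(1 − e^(−kτ)) ≈ 1.5470.
Each bolus raises the concentration by D/Vd = 336/102 ≈ 3.294 μg/mL.
Steady-state peak Cmax,ss = C₀·R ≈ 3.294 × 1.5470 ≈ 5.096 μg/mL.
Peak 5.1 μg/mL vs MTC 10 μg/mL: below toxic threshold.

5.1 μg/mL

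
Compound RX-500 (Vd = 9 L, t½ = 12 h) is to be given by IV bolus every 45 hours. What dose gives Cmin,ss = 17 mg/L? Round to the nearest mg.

τ/t½ = 45/12 ≈ 3.75, so f = (1/2)^(45/12) ≈ 0.074325.
Cmin,ss = (D/Vd)·f/(1−f), so D = Cmin,ss·Vd·(1−f)/f.
D = 17 × 9 × (1−f)/f ≈ 17 × 9 × 12.45442 ≈ 1905.53 mg.

1906 mg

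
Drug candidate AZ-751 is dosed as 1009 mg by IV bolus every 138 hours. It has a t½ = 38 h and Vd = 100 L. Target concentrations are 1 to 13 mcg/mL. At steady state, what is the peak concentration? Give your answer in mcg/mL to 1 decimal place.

11.0 mcg/mL

Over one 138-h interval, 138/38 ≈ 3.6316 half-lives elapse, leaving f ≈ 0.0807 of each dose.
At steady state, accumulation factor R = 1/(1 − e^(−kτ)) ≈ 1.0878.
Single-dose peak C₀ = D/Vd = 1009/100 ≈ 10.090 mcg/mL.
Steady-state peak Cmax,ss = C₀·R ≈ 10.090 × 1.0878 ≈ 10.976 mcg/mL.
Peak 11.0 mcg/mL vs MTC 13 mcg/mL: below toxic threshold.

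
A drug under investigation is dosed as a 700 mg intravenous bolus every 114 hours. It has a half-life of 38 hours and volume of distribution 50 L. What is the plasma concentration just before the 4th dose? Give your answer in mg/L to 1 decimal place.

f = (1/2)^(τ/t½) = (1/2)^(114/38) ≈ 0.1250.
C₀ = D/Vd = 700/50 ≈ 14.000 mg/L.
Before the 4th dose, 3 doses have been given. Superposition: Cmin = C₀·(f + f² + … + f^3).
≈ 14.000 × (0.1250 + 0.0156 + 0.0020) ≈ 14.000 × 0.1426 ≈ 1.996 mg/L.

2.0 mg/L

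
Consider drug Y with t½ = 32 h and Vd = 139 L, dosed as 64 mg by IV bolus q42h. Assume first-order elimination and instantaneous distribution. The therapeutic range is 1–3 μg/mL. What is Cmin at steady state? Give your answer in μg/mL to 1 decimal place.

Over one 42-h interval, 42/32 ≈ 1.3125 half-lives elapse, leaving f ≈ 0.4026 of each dose.
At steady state, accumulation factor R = 1/(1 − e^(−kτ)) ≈ 1.6739.
Each bolus raises the concentration by D/Vd = 64/139 ≈ 0.460 μg/mL.
Cmax,ss = C₀/(1 − f) ≈ 0.460/0.5974 ≈ 0.770 μg/mL.
One interval later, Cmin,ss = Cmax,ss·e^(−kτ) ≈ 0.770 × 0.4026 ≈ 0.310 μg/mL.
Trough 0.3 μg/mL vs MEC 1 μg/mL: subtherapeutic.

0.3 μg/mL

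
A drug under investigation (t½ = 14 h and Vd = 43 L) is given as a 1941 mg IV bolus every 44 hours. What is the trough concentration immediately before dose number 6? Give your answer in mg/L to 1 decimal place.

f = (1/2)^(τ/t½) = (1/2)^(44/14) ≈ 0.1132.
C₀ = D/Vd = 1941/43 ≈ 45.140 mg/L.
Before the 6th dose, 5 doses have been given. Superposition: Cmin = C₀·(f + f² + … + f^5).
≈ 45.140 × (0.1132 + 0.0128 + 0.0015 + 0.0002 + 0.0000) ≈ 45.140 × 0.1277 ≈ 5.764 mg/L.

5.8 mg/L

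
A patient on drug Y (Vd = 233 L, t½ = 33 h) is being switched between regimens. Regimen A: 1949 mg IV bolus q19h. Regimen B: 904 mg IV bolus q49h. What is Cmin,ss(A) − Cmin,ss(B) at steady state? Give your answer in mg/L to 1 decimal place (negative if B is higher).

Regimen A: f = (1/2)^(19/33) ≈ 0.6709; Cmin,ss = (1949/233)·f/(1−f) ≈ 17.052 mg/L.
Regimen B: f = (1/2)^(49/33) ≈ 0.3573; Cmin,ss = (904/233)·f/(1−f) ≈ 2.157 mg/L.
Difference ≈ 17.052 − 2.157 ≈ 14.895 mg/L.

14.9 mg/L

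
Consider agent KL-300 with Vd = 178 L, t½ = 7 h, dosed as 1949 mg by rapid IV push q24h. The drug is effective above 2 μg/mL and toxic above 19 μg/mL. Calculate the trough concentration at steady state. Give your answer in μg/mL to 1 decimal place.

Over one 24-h interval, 24/7 ≈ 3.4286 half-lives elapse, leaving f ≈ 0.0929 of each dose.
At steady state, accumulation factor R = 1/(1 − e^(−kτ)) ≈ 1.1024.
Single-dose peak C₀ = D/Vd = 1949/178 ≈ 10.949 μg/mL.
Steady-state peak Cmax,ss = C₀·R ≈ 10.949 × 1.1024 ≈ 12.070 μg/mL.
Steady-state trough Cmin,ss = Cmax,ss·f ≈ 12.070 × 0.0929 ≈ 1.121 μg/mL.
Trough 1.1 μg/mL vs MEC 2 μg/mL: subtherapeutic.

1.1 μg/mL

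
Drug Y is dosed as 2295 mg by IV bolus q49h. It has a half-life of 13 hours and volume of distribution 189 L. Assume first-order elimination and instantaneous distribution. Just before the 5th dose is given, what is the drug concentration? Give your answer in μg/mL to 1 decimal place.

1.0 μg/mL

f = (1/2)^(τ/t½) = (1/2)^(49/13) ≈ 0.0733.
C₀ = D/Vd = 2295/189 ≈ 12.143 μg/mL.
Before the 5th dose, 4 doses have been given. Superposition: Cmin = C₀·(f + f² + … + f^4).
≈ 12.143 × (0.0733 + 0.0054 + 0.0004 + 0.0000) ≈ 12.143 × 0.0791 ≈ 0.961 μg/mL.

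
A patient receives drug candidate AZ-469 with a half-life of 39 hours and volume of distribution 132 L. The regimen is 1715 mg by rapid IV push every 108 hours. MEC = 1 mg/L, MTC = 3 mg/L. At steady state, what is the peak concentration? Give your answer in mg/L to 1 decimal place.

15.2 mg/L

Over one 108-h interval, 108/39 ≈ 2.7692 half-lives elapse, leaving f ≈ 0.1467 of each dose.
At steady state, accumulation factor R = 1/(1 − e^(−kτ)) ≈ 1.1719.
Each bolus raises the concentration by D/Vd = 1715/132 ≈ 12.992 mg/L.
Steady-state peak Cmax,ss = C₀·R ≈ 12.992 × 1.1719 ≈ 15.225 mg/L.
Peak 15.2 mg/L vs MTC 3 mg/L: exceeds toxic threshold.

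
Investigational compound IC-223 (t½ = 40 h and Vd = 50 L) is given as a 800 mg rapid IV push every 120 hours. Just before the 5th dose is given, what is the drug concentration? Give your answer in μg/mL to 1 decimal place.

2.3 μg/mL

f = (1/2)^(τ/t½) = (1/2)^(120/40) ≈ 0.1250.
C₀ = D/Vd = 800/50 ≈ 16.000 μg/mL.
Before the 5th dose, 4 doses have been given. Superposition: Cmin = C₀·(f + f² + … + f^4).
≈ 16.000 × (0.1250 + 0.0156 + 0.0020 + 0.0002) ≈ 16.000 × 0.1428 ≈ 2.285 μg/mL.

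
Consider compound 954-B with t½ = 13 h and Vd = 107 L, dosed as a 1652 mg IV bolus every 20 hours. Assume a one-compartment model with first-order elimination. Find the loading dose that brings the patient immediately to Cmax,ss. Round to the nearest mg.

2519 mg

f = (1/2)^(20/13) ≈ 0.344252; accumulation ratio R = 1/(1−f) ≈ 1.52498.
Loading dose to hit Cmax,ss on first dose: D_load = D_maint·R ≈ 1652 × 1.52498 ≈ 2519.27 mg.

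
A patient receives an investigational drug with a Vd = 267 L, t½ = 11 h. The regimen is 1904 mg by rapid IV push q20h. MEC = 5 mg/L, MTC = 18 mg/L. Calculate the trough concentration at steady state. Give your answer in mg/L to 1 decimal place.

2.8 mg/L

Over one 20-h interval, 20/11 ≈ 1.8182 half-lives elapse, leaving f ≈ 0.2836 of each dose.
At steady state, accumulation factor R = 1/(1 − e^(−kτ)) ≈ 1.3959.
Single-dose peak C₀ = D/Vd = 1904/267 ≈ 7.131 mg/L.
Cmax,ss = C₀/(1 − f) ≈ 7.131/0.7164 ≈ 9.954 mg/L.
One interval later, Cmin,ss = Cmax,ss·e^(−kτ) ≈ 9.954 × 0.2836 ≈ 2.823 mg/L.
Trough 2.8 mg/L vs MEC 5 mg/L: subtherapeutic.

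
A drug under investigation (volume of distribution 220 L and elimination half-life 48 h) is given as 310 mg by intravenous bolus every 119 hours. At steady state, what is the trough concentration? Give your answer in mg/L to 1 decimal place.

τ/t½ = 119/48 ≈ 2.4792, so fraction remaining f = (1/2)^(119/48) ≈ 0.1793.
At steady state, accumulation factor R = 1/(1 − e^(−kτ)) ≈ 1.2185.
Each bolus raises the concentration by D/Vd = 310/220 ≈ 1.409 mg/L.
Steady-state peak Cmax,ss = C₀·R ≈ 1.409 × 1.2185 ≈ 1.717 mg/L.
Steady-state trough Cmin,ss = Cmax,ss·f ≈ 1.717 × 0.1793 ≈ 0.308 mg/L.

0.3 mg/L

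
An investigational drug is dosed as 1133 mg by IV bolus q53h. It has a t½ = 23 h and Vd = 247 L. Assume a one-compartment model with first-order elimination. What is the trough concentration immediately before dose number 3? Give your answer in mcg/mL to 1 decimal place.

f = (1/2)^(τ/t½) = (1/2)^(53/23) ≈ 0.2025.
C₀ = D/Vd = 1133/247 ≈ 4.587 mcg/mL.
Before the 3rd dose, 2 doses have been given. Superposition: Cmin = C₀·(f + f²).
≈ 4.587 × (0.2025 + 0.0410) ≈ 4.587 × 0.2435 ≈ 1.117 mcg/mL.

1.1 mcg/mL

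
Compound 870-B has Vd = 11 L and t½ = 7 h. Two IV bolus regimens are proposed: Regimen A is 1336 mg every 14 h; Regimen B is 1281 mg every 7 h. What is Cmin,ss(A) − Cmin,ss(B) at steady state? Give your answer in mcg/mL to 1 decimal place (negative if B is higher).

-76.0 mcg/mL

Regimen A: f = (1/2)^(14/7) ≈ 0.2500; Cmin,ss = (1336/11)·f/(1−f) ≈ 40.485 mcg/mL.
Regimen B: f = (1/2)^(7/7) ≈ 0.5000; Cmin,ss = (1281/11)·f/(1−f) ≈ 116.455 mcg/mL.
Difference ≈ 40.485 − 116.455 ≈ -75.970 mcg/mL.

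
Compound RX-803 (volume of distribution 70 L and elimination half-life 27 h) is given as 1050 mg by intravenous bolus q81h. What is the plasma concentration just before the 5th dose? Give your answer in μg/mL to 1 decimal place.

2.1 μg/mL

f = (1/2)^(τ/t½) = (1/2)^(81/27) ≈ 0.1250.
C₀ = D/Vd = 1050/70 ≈ 15.000 μg/mL.
Before the 5th dose, 4 doses have been given. Superposition: Cmin = C₀·(f + f² + … + f^4).
≈ 15.000 × (0.1250 + 0.0156 + 0.0020 + 0.0002) ≈ 15.000 × 0.1428 ≈ 2.142 μg/mL.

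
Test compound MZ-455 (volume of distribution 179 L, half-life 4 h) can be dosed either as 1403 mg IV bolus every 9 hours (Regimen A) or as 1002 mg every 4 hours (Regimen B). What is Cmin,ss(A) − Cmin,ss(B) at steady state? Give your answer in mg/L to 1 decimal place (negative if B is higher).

Regimen A: f = (1/2)^(9/4) ≈ 0.2102; Cmin,ss = (1403/179)·f/(1−f) ≈ 2.086 mg/L.
Regimen B: f = (1/2)^(4/4) ≈ 0.5000; Cmin,ss = (1002/179)·f/(1−f) ≈ 5.598 mg/L.
Difference ≈ 2.086 − 5.598 ≈ -3.512 mg/L.

-3.5 mg/L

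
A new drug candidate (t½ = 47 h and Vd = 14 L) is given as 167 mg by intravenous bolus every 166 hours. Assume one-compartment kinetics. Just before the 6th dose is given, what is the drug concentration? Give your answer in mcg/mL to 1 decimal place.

f = (1/2)^(τ/t½) = (1/2)^(166/47) ≈ 0.0865.
C₀ = D/Vd = 167/14 ≈ 11.929 mcg/mL.
Before the 6th dose, 5 doses have been given. Superposition: Cmin = C₀·(f + f² + … + f^5).
≈ 11.929 × (0.0865 + 0.0075 + 0.0006 + 0.0001 + 0.0000) ≈ 11.929 × 0.0947 ≈ 1.130 mcg/mL.

1.1 mcg/mL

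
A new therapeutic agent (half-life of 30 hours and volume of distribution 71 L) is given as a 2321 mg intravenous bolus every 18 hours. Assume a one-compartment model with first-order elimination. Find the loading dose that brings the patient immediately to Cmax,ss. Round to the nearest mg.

6822 mg

f = (1/2)^(18/30) ≈ 0.659754; accumulation ratio R = 1/(1−f) ≈ 2.93905.
Loading dose to hit Cmax,ss on first dose: D_load = D_maint·R ≈ 2321 × 2.93905 ≈ 6821.54 mg.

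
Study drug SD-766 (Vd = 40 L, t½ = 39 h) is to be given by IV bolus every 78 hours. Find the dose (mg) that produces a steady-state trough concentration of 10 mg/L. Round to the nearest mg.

1200 mg

τ/t½ = 78/39 ≈ 2, so f = (1/2)^(78/39) ≈ 0.250000.
Cmin,ss = (D/Vd)·f/(1−f), so D = Cmin,ss·Vd·(1−f)/f.
D = 10 × 40 × (1−f)/f ≈ 10 × 40 × 3.00000 ≈ 1200.00 mg.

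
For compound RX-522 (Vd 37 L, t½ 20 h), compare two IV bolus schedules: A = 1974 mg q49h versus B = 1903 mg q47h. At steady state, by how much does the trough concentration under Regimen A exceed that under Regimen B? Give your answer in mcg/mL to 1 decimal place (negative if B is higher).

-0.6 mcg/mL

Regimen A: f = (1/2)^(49/20) ≈ 0.1830; Cmin,ss = (1974/37)·f/(1−f) ≈ 11.950 mcg/mL.
Regimen B: f = (1/2)^(47/20) ≈ 0.1961; Cmin,ss = (1903/37)·f/(1−f) ≈ 12.546 mcg/mL.
Difference ≈ 11.950 − 12.546 ≈ -0.596 mcg/mL.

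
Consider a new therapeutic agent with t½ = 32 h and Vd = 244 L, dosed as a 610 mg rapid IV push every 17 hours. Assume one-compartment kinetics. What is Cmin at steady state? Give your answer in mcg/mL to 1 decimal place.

5.6 mcg/mL

τ/t½ = 17/32 ≈ 0.53125, so fraction remaining f = (1/2)^(17/32) ≈ 0.6920.
At steady state, accumulation factor R = 1/(1 − e^(−kτ)) ≈ 3.2468.
Single-dose peak C₀ = D/Vd = 610/244 ≈ 2.500 mcg/mL.
Steady-state peak Cmax,ss = C₀·R ≈ 2.500 × 3.2468 ≈ 8.117 mcg/mL.
One interval later, Cmin,ss = Cmax,ss·e^(−kτ) ≈ 8.117 × 0.6920 ≈ 5.617 mcg/mL.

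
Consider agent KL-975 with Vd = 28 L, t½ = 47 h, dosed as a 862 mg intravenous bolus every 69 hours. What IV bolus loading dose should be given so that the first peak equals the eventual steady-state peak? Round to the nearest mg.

1350 mg

f = (1/2)^(69/47) ≈ 0.361462; accumulation ratio R = 1/(1−f) ≈ 1.56608.
Loading dose to hit Cmax,ss on first dose: D_load = D_maint·R ≈ 862 × 1.56608 ≈ 1349.96 mg.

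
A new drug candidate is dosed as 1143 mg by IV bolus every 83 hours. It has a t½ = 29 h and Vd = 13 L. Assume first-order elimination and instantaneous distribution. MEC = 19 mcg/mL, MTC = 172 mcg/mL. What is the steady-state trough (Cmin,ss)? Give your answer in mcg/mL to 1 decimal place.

14.0 mcg/mL

Over one 83-h interval, 83/29 ≈ 2.8621 half-lives elapse, leaving f ≈ 0.1375 of each dose.
Single-dose peak C₀ = D/Vd = 1143/13 ≈ 87.923 mcg/mL.
Steady-state trough Cmin,ss = C₀·f/(1−f) ≈ 87.923 × 0.1375/0.8625 ≈ 14.017 mcg/mL.
Trough 14.0 mcg/mL vs MEC 19 mcg/mL: subtherapeutic.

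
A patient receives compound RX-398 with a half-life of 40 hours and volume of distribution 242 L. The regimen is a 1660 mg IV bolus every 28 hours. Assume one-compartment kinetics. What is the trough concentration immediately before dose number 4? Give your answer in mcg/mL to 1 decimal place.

8.4 mcg/mL

f = (1/2)^(τ/t½) = (1/2)^(28/40) ≈ 0.6156.
C₀ = D/Vd = 1660/242 ≈ 6.860 mcg/mL.
Before the 4th dose, 3 doses have been given. Superposition: Cmin = C₀·(f + f² + … + f^3).
≈ 6.860 × (0.6156 + 0.3790 + 0.2333) ≈ 6.860 × 1.2279 ≈ 8.423 mcg/mL.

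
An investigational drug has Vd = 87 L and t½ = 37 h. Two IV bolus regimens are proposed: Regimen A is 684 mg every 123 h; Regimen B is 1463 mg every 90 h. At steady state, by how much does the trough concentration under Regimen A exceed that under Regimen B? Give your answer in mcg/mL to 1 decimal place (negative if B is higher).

Regimen A: f = (1/2)^(123/37) ≈ 0.0998; Cmin,ss = (684/87)·f/(1−f) ≈ 0.872 mcg/mL.
Regimen B: f = (1/2)^(90/37) ≈ 0.1853; Cmin,ss = (1463/87)·f/(1−f) ≈ 3.825 mcg/mL.
Difference ≈ 0.872 − 3.825 ≈ -2.953 mcg/mL.

-3.0 mcg/mL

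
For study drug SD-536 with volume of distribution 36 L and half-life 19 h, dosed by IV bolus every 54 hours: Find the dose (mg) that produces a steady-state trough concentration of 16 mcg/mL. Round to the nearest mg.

τ/t½ = 54/19 ≈ 2.8421, so f = (1/2)^(54/19) ≈ 0.139457.
Cmin,ss = (D/Vd)·f/(1−f), so D = Cmin,ss·Vd·(1−f)/f.
D = 16 × 36 × (1−f)/f ≈ 16 × 36 × 6.17067 ≈ 3554.31 mg.

3554 mg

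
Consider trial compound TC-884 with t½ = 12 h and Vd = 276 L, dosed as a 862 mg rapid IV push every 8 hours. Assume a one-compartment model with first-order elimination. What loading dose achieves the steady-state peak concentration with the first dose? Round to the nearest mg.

2329 mg

f = (1/2)^(8/12) ≈ 0.629961; accumulation ratio R = 1/(1−f) ≈ 2.70242.
Loading dose to hit Cmax,ss on first dose: D_load = D_maint·R ≈ 862 × 2.70242 ≈ 2329.49 mg.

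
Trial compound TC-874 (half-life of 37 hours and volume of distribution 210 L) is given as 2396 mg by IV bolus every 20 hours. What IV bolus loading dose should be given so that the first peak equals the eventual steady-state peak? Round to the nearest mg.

f = (1/2)^(20/37) ≈ 0.687513; accumulation ratio R = 1/(1−f) ≈ 3.20013.
Loading dose to hit Cmax,ss on first dose: D_load = D_maint·R ≈ 2396 × 3.20013 ≈ 7667.51 mg.

7668 mg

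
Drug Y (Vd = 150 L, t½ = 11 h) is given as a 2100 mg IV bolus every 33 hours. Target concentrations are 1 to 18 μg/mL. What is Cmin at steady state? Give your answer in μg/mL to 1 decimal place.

2.0 μg/mL

τ = 33 h = 3 half-lives, so f = (1/2)^3 = 0.125.
At steady state, R = 1/(1 − 0.125) = 8/7.
Single-dose peak C₀ = D/Vd = 2100/150 = 14 μg/mL.
Steady-state peak Cmax,ss = C₀·R = 14 × 8/7 ≈ 16.000 μg/mL.
Steady-state trough Cmin,ss = Cmax,ss·f ≈ 16.000 × 0.125 ≈ 2.000 μg/mL.
Trough 2.0 μg/mL vs MEC 1 μg/mL: adequate.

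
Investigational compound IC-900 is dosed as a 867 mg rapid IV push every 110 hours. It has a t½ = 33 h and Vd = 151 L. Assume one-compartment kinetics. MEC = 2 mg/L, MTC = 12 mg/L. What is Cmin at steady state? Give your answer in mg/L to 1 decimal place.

0.6 mg/L

k = ln2/t½ = ln2/33 ≈ 0.021004 h⁻¹; fraction remaining f = e^(−kτ) = e^(−0.021004×110) ≈ 0.0992.
At steady state, accumulation factor R = 1/(1 − e^(−kτ)) ≈ 1.1101.
Each bolus raises the concentration by D/Vd = 867/151 ≈ 5.742 mg/L.
Cmax,ss = C₀/(1 − f) ≈ 5.742/0.9008 ≈ 6.374 mg/L.
Steady-state trough Cmin,ss = Cmax,ss·f ≈ 6.374 × 0.0992 ≈ 0.632 mg/L.
Trough 0.6 mg/L vs MEC 2 mg/L: subtherapeutic.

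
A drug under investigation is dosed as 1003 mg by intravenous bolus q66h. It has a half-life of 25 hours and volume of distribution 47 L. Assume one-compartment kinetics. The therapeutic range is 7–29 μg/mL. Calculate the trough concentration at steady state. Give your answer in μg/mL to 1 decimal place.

Over one 66-h interval, 66/25 ≈ 2.64 half-lives elapse, leaving f ≈ 0.1604 of each dose.
Accumulation ratio R = 1/(1 − f) ≈ 1/0.8396 ≈ 1.1910.
Single-dose peak C₀ = D/Vd = 1003/47 ≈ 21.340 μg/mL.
Steady-state peak Cmax,ss = C₀·R ≈ 21.340 × 1.1910 ≈ 25.416 μg/mL.
Steady-state trough Cmin,ss = Cmax,ss·f ≈ 25.416 × 0.1604 ≈ 4.077 μg/mL.
Trough 4.1 μg/mL vs MEC 7 μg/mL: subtherapeutic.

4.1 μg/mL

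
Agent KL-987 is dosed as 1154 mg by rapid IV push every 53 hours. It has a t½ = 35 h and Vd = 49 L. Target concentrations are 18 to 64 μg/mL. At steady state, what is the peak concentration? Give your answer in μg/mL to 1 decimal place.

k = ln2/t½ = ln2/35 ≈ 0.019804 h⁻¹; fraction remaining f = e^(−kτ) = e^(−0.019804×53) ≈ 0.3501.
Accumulation ratio R = 1/(1 − f) ≈ 1/0.6499 ≈ 1.5387.
Single-dose peak C₀ = D/Vd = 1154/49 ≈ 23.551 μg/mL.
Cmax,ss = C₀/(1 − f) ≈ 23.551/0.6499 ≈ 36.238 μg/mL.
Peak 36.2 μg/mL vs MTC 64 μg/mL: below toxic threshold.

36.2 μg/mL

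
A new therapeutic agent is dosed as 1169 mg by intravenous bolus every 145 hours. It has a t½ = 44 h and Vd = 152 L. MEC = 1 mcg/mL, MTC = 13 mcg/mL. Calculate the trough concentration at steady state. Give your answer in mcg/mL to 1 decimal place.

0.9 mcg/mL

Over one 145-h interval, 145/44 ≈ 3.2955 half-lives elapse, leaving f ≈ 0.1019 of each dose.
At steady state, accumulation factor R = 1/(1 − e^(−kτ)) ≈ 1.1135.
Single-dose peak C₀ = D/Vd = 1169/152 ≈ 7.691 mcg/mL.
Cmax,ss = C₀/(1 − f) ≈ 7.691/0.8981 ≈ 8.564 mcg/mL.
One interval later, Cmin,ss = Cmax,ss·e^(−kτ) ≈ 8.564 × 0.1019 ≈ 0.873 mcg/mL.
Trough 0.9 mcg/mL vs MEC 1 mcg/mL: subtherapeutic.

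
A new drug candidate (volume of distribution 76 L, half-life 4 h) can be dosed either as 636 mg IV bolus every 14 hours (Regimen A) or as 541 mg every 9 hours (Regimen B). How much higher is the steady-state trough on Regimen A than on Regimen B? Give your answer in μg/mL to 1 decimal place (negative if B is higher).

-1.1 μg/mL

Regimen A: f = (1/2)^(14/4) ≈ 0.0884; Cmin,ss = (636/76)·f/(1−f) ≈ 0.812 μg/mL.
Regimen B: f = (1/2)^(9/4) ≈ 0.2102; Cmin,ss = (541/76)·f/(1−f) ≈ 1.895 μg/mL.
Difference ≈ 0.812 − 1.895 ≈ -1.083 μg/mL.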